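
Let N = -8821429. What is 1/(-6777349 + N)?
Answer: -1/15598778 ≈ -6.4108e-8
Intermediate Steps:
1/(-6777349 + N) = 1/(-6777349 - 8821429) = 1/(-15598778) = -1/15598778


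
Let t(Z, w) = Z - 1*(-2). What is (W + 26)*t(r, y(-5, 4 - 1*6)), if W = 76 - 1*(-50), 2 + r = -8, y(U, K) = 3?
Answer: -1216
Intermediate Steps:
r = -10 (r = -2 - 8 = -10)
W = 126 (W = 76 + 50 = 126)
t(Z, w) = 2 + Z (t(Z, w) = Z + 2 = 2 + Z)
(W + 26)*t(r, y(-5, 4 - 1*6)) = (126 + 26)*(2 - 10) = 152*(-8) = -1216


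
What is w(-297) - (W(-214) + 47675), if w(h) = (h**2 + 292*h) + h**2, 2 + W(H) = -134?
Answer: 42155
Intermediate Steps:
W(H) = -136 (W(H) = -2 - 134 = -136)
w(h) = 2*h**2 + 292*h
w(-297) - (W(-214) + 47675) = 2*(-297)*(146 - 297) - (-136 + 47675) = 2*(-297)*(-151) - 1*47539 = 89694 - 47539 = 42155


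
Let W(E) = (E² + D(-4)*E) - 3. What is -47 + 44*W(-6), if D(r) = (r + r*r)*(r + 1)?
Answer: 10909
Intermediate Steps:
D(r) = (1 + r)*(r + r²) (D(r) = (r + r²)*(1 + r) = (1 + r)*(r + r²))
W(E) = -3 + E² - 36*E (W(E) = (E² + (-4*(1 + (-4)² + 2*(-4)))*E) - 3 = (E² + (-4*(1 + 16 - 8))*E) - 3 = (E² + (-4*9)*E) - 3 = (E² - 36*E) - 3 = -3 + E² - 36*E)
-47 + 44*W(-6) = -47 + 44*(-3 + (-6)² - 36*(-6)) = -47 + 44*(-3 + 36 + 216) = -47 + 44*249 = -47 + 10956 = 10909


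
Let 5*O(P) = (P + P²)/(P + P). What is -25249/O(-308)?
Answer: 252490/307 ≈ 822.44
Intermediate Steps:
O(P) = (P + P²)/(10*P) (O(P) = ((P + P²)/(P + P))/5 = ((P + P²)/((2*P)))/5 = ((P + P²)*(1/(2*P)))/5 = ((P + P²)/(2*P))/5 = (P + P²)/(10*P))
-25249/O(-308) = -25249/(⅒ + (⅒)*(-308)) = -25249/(⅒ - 154/5) = -25249/(-307/10) = -25249*(-10/307) = 252490/307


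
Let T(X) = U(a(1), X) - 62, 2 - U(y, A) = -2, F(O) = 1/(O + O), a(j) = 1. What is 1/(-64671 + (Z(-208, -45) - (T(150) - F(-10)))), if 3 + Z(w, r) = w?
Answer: -20/1296481 ≈ -1.5426e-5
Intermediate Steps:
F(O) = 1/(2*O)
U(y, A) = 4 (U(y, A) = 2 - 1*(-2) = 2 + 2 = 4)
T(X) = -58 (T(X) = 4 - 62 = -58)
Z(w, r) = -3 + w
1/(-64671 + (Z(-208, -45) - (T(150) - F(-10)))) = 1/(-64671 + ((-3 - 208) - (-58 - 1/(2*(-10))))) = 1/(-64671 + (-211 - (-58 - (-1)/(2*10)))) = 1/(-64671 + (-211 - (-58 - 1*(-1/20)))) = 1/(-64671 + (-211 - (-58 + 1/20))) = 1/(-64671 + (-211 - 1*(-1159/20))) = 1/(-64671 + (-211 + 1159/20)) = 1/(-64671 - 3061/20) = 1/(-1296481/20) = -20/1296481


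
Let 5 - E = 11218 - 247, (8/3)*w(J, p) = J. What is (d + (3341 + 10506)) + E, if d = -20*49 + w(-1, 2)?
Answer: 15205/8 ≈ 1900.6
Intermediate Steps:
w(J, p) = 3*J/8
E = -10966 (E = 5 - (11218 - 247) = 5 - 1*10971 = 5 - 10971 = -10966)
d = -7843/8 (d = -20*49 + (3/8)*(-1) = -980 - 3/8 = -7843/8 ≈ -980.38)
(d + (3341 + 10506)) + E = (-7843/8 + (3341 + 10506)) - 10966 = (-7843/8 + 13847) - 10966 = 102933/8 - 10966 = 15205/8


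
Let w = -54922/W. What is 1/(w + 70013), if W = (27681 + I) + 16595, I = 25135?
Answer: 69411/4859617421 ≈ 1.4283e-5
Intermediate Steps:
W = 69411 (W = (27681 + 25135) + 16595 = 52816 + 16595 = 69411)
w = -54922/69411 ≈ -0.79126
1/(w + 70013) = 1/(-54922/69411 + 70013) = 1/(4859617421/69411) = 69411/4859617421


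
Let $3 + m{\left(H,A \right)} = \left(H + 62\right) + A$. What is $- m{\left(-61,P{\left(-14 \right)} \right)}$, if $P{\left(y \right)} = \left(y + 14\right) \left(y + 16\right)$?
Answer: $2$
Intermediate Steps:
$P{\left(y \right)} = \left(14 + y\right) \left(16 + y\right)$
$m{\left(H,A \right)} = 59 + A + H$ ($m{\left(H,A \right)} = -3 + \left(\left(H + 62\right) + A\right) = -3 + \left(\left(62 + H\right) + A\right) = -3 + \left(62 + A + H\right) = 59 + A + H$)
$- m{\left(-61,P{\left(-14 \right)} \right)} = - (59 + \left(224 + \left(-14\right)^{2} + 30 \left(-14\right)\right) - 61) = - (59 + \left(224 + 196 - 420\right) - 61) = - (59 + 0 - 61) = \left(-1\right) \left(-2\right) = 2$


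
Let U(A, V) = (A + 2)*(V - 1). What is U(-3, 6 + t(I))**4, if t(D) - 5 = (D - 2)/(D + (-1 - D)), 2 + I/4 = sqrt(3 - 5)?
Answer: 84224 - 117760*I*sqrt(2) ≈ 84224.0 - 1.6654e+5*I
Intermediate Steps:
I = -8 + 4*I*sqrt(2) (I = -8 + 4*sqrt(3 - 5) = -8 + 4*sqrt(-2) = -8 + 4*(I*sqrt(2)) = -8 + 4*I*sqrt(2) ≈ -8.0 + 5.6569*I)
t(D) = 7 - D (t(D) = 5 + (D - 2)/(D + (-1 - D)) = 5 + (-2 + D)/(-1) = 5 + (-2 + D)*(-1) = 5 + (2 - D) = 7 - D)
U(A, V) = (-1 + V)*(2 + A) (U(A, V) = (2 + A)*(-1 + V) = (-1 + V)*(2 + A))
U(-3, 6 + t(I))**4 = (-2 - 1*(-3) + 2*(6 + (7 - (-8 + 4*I*sqrt(2)))) - 3*(6 + (7 - (-8 + 4*I*sqrt(2)))))**4 = (-2 + 3 + 2*(6 + (7 + (8 - 4*I*sqrt(2)))) - 3*(6 + (7 + (8 - 4*I*sqrt(2)))))**4 = (-2 + 3 + 2*(6 + (15 - 4*I*sqrt(2))) - 3*(6 + (15 - 4*I*sqrt(2))))**4 = (-2 + 3 + 2*(21 - 4*I*sqrt(2)) - 3*(21 - 4*I*sqrt(2)))**4 = (-2 + 3 + (42 - 8*I*sqrt(2)) + (-63 + 12*I*sqrt(2)))**4 = (-20 + 4*I*sqrt(2))**4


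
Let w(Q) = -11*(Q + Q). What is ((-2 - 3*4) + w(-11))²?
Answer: 51984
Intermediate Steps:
w(Q) = -22*Q
((-2 - 3*4) + w(-11))² = ((-2 - 3*4) - 22*(-11))² = ((-2 - 12) + 242)² = (-14 + 242)² = 228² = 51984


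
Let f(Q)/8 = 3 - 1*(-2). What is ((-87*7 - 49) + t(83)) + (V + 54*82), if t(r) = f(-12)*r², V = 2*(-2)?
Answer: 279326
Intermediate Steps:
V = -4
f(Q) = 40 (f(Q) = 8*(3 - 1*(-2)) = 8*(3 + 2) = 8*5 = 40)
t(r) = 40*r²
((-87*7 - 49) + t(83)) + (V + 54*82) = ((-87*7 - 49) + 40*83²) + (-4 + 54*82) = ((-609 - 49) + 40*6889) + (-4 + 4428) = (-658 + 275560) + 4424 = 274902 + 4424 = 279326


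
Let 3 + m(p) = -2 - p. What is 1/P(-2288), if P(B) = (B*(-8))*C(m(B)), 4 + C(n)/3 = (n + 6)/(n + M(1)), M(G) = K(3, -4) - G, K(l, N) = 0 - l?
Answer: -2279/374884224 ≈ -6.0792e-6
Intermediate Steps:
m(p) = -5 - p (m(p) = -3 + (-2 - p) = -5 - p)
K(l, N) = -l
M(G) = -3 - G (M(G) = -1*3 - G = -3 - G)
C(n) = -12 + 3*(6 + n)/(-4 + n) (C(n) = -12 + 3*((n + 6)/(n + (-3 - 1*1))) = -12 + 3*((6 + n)/(n + (-3 - 1))) = -12 + 3*((6 + n)/(n - 4)) = -12 + 3*((6 + n)/(-4 + n)) = -12 + 3*(6 + n)/(-4 + n))
P(B) = -24*B*(37 + 3*B)/(-9 - B) (P(B) = (B*(-8))*(3*(22 - 3*(-5 - B))/(-4 + (-5 - B))) = (-8*B)*(3*(22 + (15 + 3*B))/(-9 - B)) = (-8*B)*(3*(37 + 3*B)/(-9 - B)) = -24*B*(37 + 3*B)/(-9 - B))
1/P(-2288) = 1/(24*(-2288)*(37 + 3*(-2288))/(9 - 2288)) = 1/(24*(-2288)*(37 - 6864)/(-2279)) = 1/(24*(-2288)*(-1/2279)*(-6827)) = 1/(-374884224/2279) = -2279/374884224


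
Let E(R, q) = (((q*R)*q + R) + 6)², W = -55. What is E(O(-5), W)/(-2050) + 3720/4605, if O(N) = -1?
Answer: -55989088/12587 ≈ -4448.2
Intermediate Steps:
E(R, q) = (6 + R + R*q²)² (E(R, q) = (((R*q)*q + R) + 6)² = ((R*q² + R) + 6)² = ((R + R*q²) + 6)² = (6 + R + R*q²)²)
E(O(-5), W)/(-2050) + 3720/4605 = (6 - 1 - 1*(-55)²)²/(-2050) + 3720/4605 = (6 - 1 - 1*3025)²*(-1/2050) + 3720*(1/4605) = (6 - 1 - 3025)²*(-1/2050) + 248/307 = (-3020)²*(-1/2050) + 248/307 = 9120400*(-1/2050) + 248/307 = -182408/41 + 248/307 = -55989088/12587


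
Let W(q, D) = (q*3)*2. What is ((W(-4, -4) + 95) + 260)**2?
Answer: 109561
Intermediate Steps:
W(q, D) = 6*q (W(q, D) = (3*q)*2 = 6*q)
((W(-4, -4) + 95) + 260)**2 = ((6*(-4) + 95) + 260)**2 = ((-24 + 95) + 260)**2 = (71 + 260)**2 = 331**2 = 109561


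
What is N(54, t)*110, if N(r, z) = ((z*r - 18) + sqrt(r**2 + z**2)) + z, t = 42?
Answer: 252120 + 660*sqrt(130) ≈ 2.5965e+5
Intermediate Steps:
N(r, z) = -18 + z + sqrt(r**2 + z**2) + r*z (N(r, z) = ((r*z - 18) + sqrt(r**2 + z**2)) + z = ((-18 + r*z) + sqrt(r**2 + z**2)) + z = (-18 + sqrt(r**2 + z**2) + r*z) + z = -18 + z + sqrt(r**2 + z**2) + r*z)
N(54, t)*110 = (-18 + 42 + sqrt(54**2 + 42**2) + 54*42)*110 = (-18 + 42 + sqrt(2916 + 1764) + 2268)*110 = (-18 + 42 + sqrt(4680) + 2268)*110 = (-18 + 42 + 6*sqrt(130) + 2268)*110 = (2292 + 6*sqrt(130))*110 = 252120 + 660*sqrt(130)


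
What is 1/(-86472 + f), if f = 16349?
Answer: -1/70123 ≈ -1.4261e-5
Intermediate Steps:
1/(-86472 + f) = 1/(-86472 + 16349) = 1/(-70123) = -1/70123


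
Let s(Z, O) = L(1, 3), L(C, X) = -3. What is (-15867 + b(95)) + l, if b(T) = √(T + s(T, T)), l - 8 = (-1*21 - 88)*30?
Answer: -19129 + 2*√23 ≈ -19119.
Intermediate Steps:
l = -3262 (l = 8 + (-1*21 - 88)*30 = 8 + (-21 - 88)*30 = 8 - 109*30 = 8 - 3270 = -3262)
s(Z, O) = -3
b(T) = √(-3 + T) (b(T) = √(T - 3) = √(-3 + T))
(-15867 + b(95)) + l = (-15867 + √(-3 + 95)) - 3262 = (-15867 + √92) - 3262 = (-15867 + 2*√23) - 3262 = -19129 + 2*√23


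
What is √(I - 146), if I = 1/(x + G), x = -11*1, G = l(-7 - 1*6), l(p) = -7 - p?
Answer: I*√3655/5 ≈ 12.091*I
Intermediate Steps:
G = 6 (G = -7 - (-7 - 1*6) = -7 - (-7 - 6) = -7 - 1*(-13) = -7 + 13 = 6)
x = -11
I = -⅕ (I = 1/(-11 + 6) = 1/(-5) = -⅕ ≈ -0.20000)
√(I - 146) = √(-⅕ - 146) = √(-731/5) = I*√3655/5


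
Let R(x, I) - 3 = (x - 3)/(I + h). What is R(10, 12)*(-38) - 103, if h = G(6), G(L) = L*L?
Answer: -5341/24 ≈ -222.54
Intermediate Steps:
G(L) = L²
h = 36 (h = 6² = 36)
R(x, I) = 3 + (-3 + x)/(36 + I) (R(x, I) = 3 + (x - 3)/(I + 36) = 3 + (-3 + x)/(36 + I))
R(10, 12)*(-38) - 103 = ((105 + 10 + 3*12)/(36 + 12))*(-38) - 103 = ((105 + 10 + 36)/48)*(-38) - 103 = ((1/48)*151)*(-38) - 103 = (151/48)*(-38) - 103 = -2869/24 - 103 = -5341/24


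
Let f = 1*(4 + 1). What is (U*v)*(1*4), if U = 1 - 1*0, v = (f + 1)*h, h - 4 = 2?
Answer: 144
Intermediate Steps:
h = 6 (h = 4 + 2 = 6)
f = 5 (f = 1*5 = 5)
v = 36 (v = (5 + 1)*6 = 6*6 = 36)
U = 1 (U = 1 + 0 = 1)
(U*v)*(1*4) = (1*36)*(1*4) = 36*4 = 144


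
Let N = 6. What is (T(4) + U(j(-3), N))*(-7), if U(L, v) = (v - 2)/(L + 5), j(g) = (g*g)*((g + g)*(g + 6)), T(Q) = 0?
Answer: 28/157 ≈ 0.17834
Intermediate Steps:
j(g) = 2*g**3*(6 + g) (j(g) = g**2*((2*g)*(6 + g)) = g**2*(2*g*(6 + g)) = 2*g**3*(6 + g))
U(L, v) = (-2 + v)/(5 + L)
(T(4) + U(j(-3), N))*(-7) = (0 + (-2 + 6)/(5 + 2*(-3)**3*(6 - 3)))*(-7) = (0 + 4/(5 + 2*(-27)*3))*(-7) = (0 + 4/(5 - 162))*(-7) = (0 + 4/(-157))*(-7) = (0 - 1/157*4)*(-7) = (0 - 4/157)*(-7) = -4/157*(-7) = 28/157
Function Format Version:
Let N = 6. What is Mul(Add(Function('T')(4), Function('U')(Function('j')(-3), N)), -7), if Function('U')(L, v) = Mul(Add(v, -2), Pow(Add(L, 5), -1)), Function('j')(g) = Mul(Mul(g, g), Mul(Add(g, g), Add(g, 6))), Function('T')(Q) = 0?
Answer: Rational(28, 157) ≈ 0.17834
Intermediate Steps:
Function('j')(g) = Mul(2, Pow(g, 3), Add(6, g)) (Function('j')(g) = Mul(Pow(g, 2), Mul(Mul(2, g), Add(6, g))) = Mul(Pow(g, 2), Mul(2, g, Add(6, g))) = Mul(2, Pow(g, 3), Add(6, g)))
Function('U')(L, v) = Mul(Pow(Add(5, L), -1), Add(-2, v)) (Function('U')(L, v) = Mul(Add(-2, v), Pow(Add(5, L), -1)) = Mul(Pow(Add(5, L), -1), Add(-2, v)))
Mul(Add(Function('T')(4), Function('U')(Function('j')(-3), N)), -7) = Mul(Add(0, Mul(Pow(Add(5, Mul(2, Pow(-3, 3), Add(6, -3))), -1), Add(-2, 6))), -7) = Mul(Add(0, Mul(Pow(Add(5, Mul(2, -27, 3)), -1), 4)), -7) = Mul(Add(0, Mul(Pow(Add(5, -162), -1), 4)), -7) = Mul(Add(0, Mul(Pow(-157, -1), 4)), -7) = Mul(Add(0, Mul(Rational(-1, 157), 4)), -7) = Mul(Add(0, Rational(-4, 157)), -7) = Mul(Rational(-4, 157), -7) = Rational(28, 157)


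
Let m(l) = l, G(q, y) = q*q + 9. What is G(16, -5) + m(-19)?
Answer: 246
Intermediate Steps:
G(q, y) = 9 + q² (G(q, y) = q² + 9 = 9 + q²)
G(16, -5) + m(-19) = (9 + 16²) - 19 = (9 + 256) - 19 = 265 - 19 = 246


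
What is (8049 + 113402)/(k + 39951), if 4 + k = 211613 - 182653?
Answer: 121451/68907 ≈ 1.7625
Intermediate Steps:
k = 28956 (k = -4 + (211613 - 182653) = -4 + 28960 = 28956)
(8049 + 113402)/(k + 39951) = (8049 + 113402)/(28956 + 39951) = 121451/68907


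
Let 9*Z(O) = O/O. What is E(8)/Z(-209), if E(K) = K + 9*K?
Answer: 720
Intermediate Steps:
E(K) = 10*K
Z(O) = 1/9 (Z(O) = (O/O)/9 = (1/9)*1 = 1/9)
E(8)/Z(-209) = (10*8)/(1/9) = 80*9 = 720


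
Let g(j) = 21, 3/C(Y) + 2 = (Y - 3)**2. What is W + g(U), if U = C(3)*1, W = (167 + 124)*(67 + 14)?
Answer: 23592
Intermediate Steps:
C(Y) = 3/(-2 + (-3 + Y)**2) (C(Y) = 3/(-2 + (Y - 3)**2) = 3/(-2 + (-3 + Y)**2))
W = 23571 (W = 291*81 = 23571)
U = -3/2 (U = (3/(-2 + (-3 + 3)**2))*1 = (3/(-2 + 0**2))*1 = (3/(-2 + 0))*1 = (3/(-2))*1 = (3*(-1/2))*1 = -3/2*1 = -3/2 ≈ -1.5000)
W + g(U) = 23571 + 21 = 23592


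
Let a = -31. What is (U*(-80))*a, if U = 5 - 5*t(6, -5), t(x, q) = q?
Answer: 74400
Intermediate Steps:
U = 30 (U = 5 - 5*(-5) = 5 + 25 = 30)
(U*(-80))*a = (30*(-80))*(-31) = -2400*(-31) = 74400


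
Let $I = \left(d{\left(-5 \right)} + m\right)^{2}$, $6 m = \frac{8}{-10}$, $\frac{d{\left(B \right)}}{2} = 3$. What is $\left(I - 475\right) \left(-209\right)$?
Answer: $\frac{20718379}{225} \approx 92082.0$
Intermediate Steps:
$d{\left(B \right)} = 6$ ($d{\left(B \right)} = 2 \cdot 3 = 6$)
$m = - \frac{2}{15}$ ($m = \frac{8 \frac{1}{-10}}{6} = \frac{8 \left(- \frac{1}{10}\right)}{6} = \frac{1}{6} \left(- \frac{4}{5}\right) = - \frac{2}{15} \approx -0.13333$)
$I = \frac{7744}{225}$ ($I = \left(6 - \frac{2}{15}\right)^{2} = \left(\frac{88}{15}\right)^{2} = \frac{7744}{225} \approx 34.418$)
$\left(I - 475\right) \left(-209\right) = \left(\frac{7744}{225} - 475\right) \left(-209\right) = \left(- \frac{99131}{225}\right) \left(-209\right) = \frac{20718379}{225}$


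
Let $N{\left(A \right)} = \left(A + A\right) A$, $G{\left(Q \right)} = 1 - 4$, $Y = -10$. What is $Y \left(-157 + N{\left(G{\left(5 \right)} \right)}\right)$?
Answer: $1390$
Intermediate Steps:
$G{\left(Q \right)} = -3$
$N{\left(A \right)} = 2 A^{2}$ ($N{\left(A \right)} = 2 A A = 2 A^{2}$)
$Y \left(-157 + N{\left(G{\left(5 \right)} \right)}\right) = - 10 \left(-157 + 2 \left(-3\right)^{2}\right) = - 10 \left(-157 + 2 \cdot 9\right) = - 10 \left(-157 + 18\right) = \left(-10\right) \left(-139\right) = 1390$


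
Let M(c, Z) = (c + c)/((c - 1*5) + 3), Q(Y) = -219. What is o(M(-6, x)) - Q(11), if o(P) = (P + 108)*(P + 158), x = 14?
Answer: 70737/4 ≈ 17684.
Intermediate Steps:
M(c, Z) = 2*c/(-2 + c) (M(c, Z) = (2*c)/((c - 5) + 3) = (2*c)/((-5 + c) + 3) = (2*c)/(-2 + c) = 2*c/(-2 + c))
o(P) = (108 + P)*(158 + P)
o(M(-6, x)) - Q(11) = (17064 + (2*(-6)/(-2 - 6))² + 266*(2*(-6)/(-2 - 6))) - 1*(-219) = (17064 + (2*(-6)/(-8))² + 266*(2*(-6)/(-8))) + 219 = (17064 + (2*(-6)*(-⅛))² + 266*(2*(-6)*(-⅛))) + 219 = (17064 + (3/2)² + 266*(3/2)) + 219 = (17064 + 9/4 + 399) + 219 = 69861/4 + 219 = 70737/4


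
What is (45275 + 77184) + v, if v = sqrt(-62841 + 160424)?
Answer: 122459 + sqrt(97583) ≈ 1.2277e+5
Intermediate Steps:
v = sqrt(97583) ≈ 312.38
(45275 + 77184) + v = (45275 + 77184) + sqrt(97583) = 122459 + sqrt(97583)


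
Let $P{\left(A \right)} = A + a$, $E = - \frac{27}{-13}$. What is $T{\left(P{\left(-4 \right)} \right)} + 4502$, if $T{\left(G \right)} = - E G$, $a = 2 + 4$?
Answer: $\frac{58472}{13} \approx 4497.8$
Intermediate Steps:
$a = 6$
$E = \frac{27}{13}$ ($E = \left(-27\right) \left(- \frac{1}{13}\right) = \frac{27}{13} \approx 2.0769$)
$P{\left(A \right)} = 6 + A$ ($P{\left(A \right)} = A + 6 = 6 + A$)
$T{\left(G \right)} = - \frac{27 G}{13}$
$T{\left(P{\left(-4 \right)} \right)} + 4502 = - \frac{27 \left(6 - 4\right)}{13} + 4502 = \left(- \frac{27}{13}\right) 2 + 4502 = - \frac{54}{13} + 4502 = \frac{58472}{13}$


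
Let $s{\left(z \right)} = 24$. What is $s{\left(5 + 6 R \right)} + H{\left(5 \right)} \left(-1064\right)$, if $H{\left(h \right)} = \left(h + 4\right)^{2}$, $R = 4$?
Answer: $-86160$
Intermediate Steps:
$H{\left(h \right)} = \left(4 + h\right)^{2}$
$s{\left(5 + 6 R \right)} + H{\left(5 \right)} \left(-1064\right) = 24 + \left(4 + 5\right)^{2} \left(-1064\right) = 24 + 9^{2} \left(-1064\right) = 24 + 81 \left(-1064\right) = 24 - 86184 = -86160$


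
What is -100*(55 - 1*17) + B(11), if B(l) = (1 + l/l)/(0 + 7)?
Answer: -26598/7 ≈ -3799.7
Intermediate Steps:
B(l) = 2/7 (B(l) = (1 + 1)/7 = 2*(⅐) = 2/7)
-100*(55 - 1*17) + B(11) = -100*(55 - 1*17) + 2/7 = -100*(55 - 17) + 2/7 = -100*38 + 2/7 = -3800 + 2/7 = -26598/7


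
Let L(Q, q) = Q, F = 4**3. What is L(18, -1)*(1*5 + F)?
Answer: 1242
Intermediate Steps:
F = 64
L(18, -1)*(1*5 + F) = 18*(1*5 + 64) = 18*(5 + 64) = 18*69 = 1242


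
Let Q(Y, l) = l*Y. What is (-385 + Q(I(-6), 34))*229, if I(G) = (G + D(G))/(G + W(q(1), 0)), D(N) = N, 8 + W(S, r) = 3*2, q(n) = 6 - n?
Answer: -76486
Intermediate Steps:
W(S, r) = -2 (W(S, r) = -8 + 3*2 = -8 + 6 = -2)
I(G) = 2*G/(-2 + G) (I(G) = (G + G)/(G - 2) = (2*G)/(-2 + G) = 2*G/(-2 + G))
Q(Y, l) = Y*l
(-385 + Q(I(-6), 34))*229 = (-385 + (2*(-6)/(-2 - 6))*34)*229 = (-385 + (2*(-6)/(-8))*34)*229 = (-385 + (2*(-6)*(-1/8))*34)*229 = (-385 + (3/2)*34)*229 = (-385 + 51)*229 = -334*229 = -76486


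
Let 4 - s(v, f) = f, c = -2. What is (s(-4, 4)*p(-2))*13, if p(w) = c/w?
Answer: 0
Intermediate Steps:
s(v, f) = 4 - f
p(w) = -2/w
(s(-4, 4)*p(-2))*13 = ((4 - 1*4)*(-2/(-2)))*13 = ((4 - 4)*(-2*(-1/2)))*13 = (0*1)*13 = 0*13 = 0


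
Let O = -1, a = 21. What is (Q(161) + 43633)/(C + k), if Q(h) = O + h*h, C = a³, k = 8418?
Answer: 69553/17679 ≈ 3.9342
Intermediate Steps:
C = 9261 (C = 21³ = 9261)
Q(h) = -1 + h² (Q(h) = -1 + h*h = -1 + h²)
(Q(161) + 43633)/(C + k) = ((-1 + 161²) + 43633)/(9261 + 8418) = ((-1 + 25921) + 43633)/17679 = (25920 + 43633)*(1/17679) = 69553*(1/17679) = 69553/17679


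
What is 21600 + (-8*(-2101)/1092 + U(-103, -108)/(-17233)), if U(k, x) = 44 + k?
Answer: 101691983573/4704609 ≈ 21615.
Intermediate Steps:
21600 + (-8*(-2101)/1092 + U(-103, -108)/(-17233)) = 21600 + (-8*(-2101)/1092 + (44 - 103)/(-17233)) = 21600 + (16808*(1/1092) - 59*(-1/17233)) = 21600 + (4202/273 + 59/17233) = 21600 + 72429173/4704609 = 101691983573/4704609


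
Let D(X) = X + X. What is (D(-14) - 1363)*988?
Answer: -1374308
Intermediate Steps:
D(X) = 2*X
(D(-14) - 1363)*988 = (2*(-14) - 1363)*988 = (-28 - 1363)*988 = -1391*988 = -1374308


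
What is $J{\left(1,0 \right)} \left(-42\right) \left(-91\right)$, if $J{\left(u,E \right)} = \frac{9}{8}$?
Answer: $\frac{17199}{4} \approx 4299.8$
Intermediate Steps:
$J{\left(u,E \right)} = \frac{9}{8}$ ($J{\left(u,E \right)} = 9 \cdot \frac{1}{8} = \frac{9}{8}$)
$J{\left(1,0 \right)} \left(-42\right) \left(-91\right) = \frac{9}{8} \left(-42\right) \left(-91\right) = \left(- \frac{189}{4}\right) \left(-91\right) = \frac{17199}{4}$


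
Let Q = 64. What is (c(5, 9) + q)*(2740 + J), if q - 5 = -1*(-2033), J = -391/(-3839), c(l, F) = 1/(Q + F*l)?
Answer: 2336777974893/418451 ≈ 5.5844e+6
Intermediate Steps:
c(l, F) = 1/(64 + F*l)
J = 391/3839 (J = -391*(-1/3839) = 391/3839 ≈ 0.10185)
q = 2038 (q = 5 - 1*(-2033) = 5 + 2033 = 2038)
(c(5, 9) + q)*(2740 + J) = (1/(64 + 9*5) + 2038)*(2740 + 391/3839) = (1/(64 + 45) + 2038)*(10519251/3839) = (1/109 + 2038)*(10519251/3839) = (222143/109)*(10519251/3839) = 2336777974893/418451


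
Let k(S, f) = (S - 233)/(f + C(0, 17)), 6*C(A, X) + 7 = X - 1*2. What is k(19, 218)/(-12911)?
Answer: 321/4247719 ≈ 7.5570e-5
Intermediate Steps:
C(A, X) = -3/2 + X/6 (C(A, X) = -7/6 + (X - 1*2)/6 = -7/6 + (X - 2)/6 = -7/6 + (-2 + X)/6 = -7/6 + (-⅓ + X/6) = -3/2 + X/6)
k(S, f) = (-233 + S)/(4/3 + f) (k(S, f) = (S - 233)/(f + (-3/2 + (⅙)*17)) = (-233 + S)/(f + (-3/2 + 17/6)) = (-233 + S)/(f + 4/3) = (-233 + S)/(4/3 + f))
k(19, 218)/(-12911) = (3*(-233 + 19)/(4 + 3*218))/(-12911) = (3*(-214)/(4 + 654))*(-1/12911) = (3*(-214)/658)*(-1/12911) = (3*(1/658)*(-214))*(-1/12911) = -321/329*(-1/12911) = 321/4247719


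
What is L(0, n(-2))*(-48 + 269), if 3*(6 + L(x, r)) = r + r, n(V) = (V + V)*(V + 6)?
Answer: -11050/3 ≈ -3683.3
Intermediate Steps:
n(V) = 2*V*(6 + V) (n(V) = (2*V)*(6 + V) = 2*V*(6 + V))
L(x, r) = -6 + 2*r/3 (L(x, r) = -6 + (r + r)/3 = -6 + (2*r)/3 = -6 + 2*r/3)
L(0, n(-2))*(-48 + 269) = (-6 + 2*(2*(-2)*(6 - 2))/3)*(-48 + 269) = (-6 + 2*(2*(-2)*4)/3)*221 = (-6 + (2/3)*(-16))*221 = (-6 - 32/3)*221 = -50/3*221 = -11050/3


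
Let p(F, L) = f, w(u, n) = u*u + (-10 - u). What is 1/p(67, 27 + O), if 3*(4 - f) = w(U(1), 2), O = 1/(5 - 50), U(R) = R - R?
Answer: 3/22 ≈ 0.13636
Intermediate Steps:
U(R) = 0
O = -1/45 (O = 1/(-45) = -1/45 ≈ -0.022222)
w(u, n) = -10 + u**2 - u (w(u, n) = u**2 + (-10 - u) = -10 + u**2 - u)
f = 22/3 (f = 4 - (-10 + 0**2 - 1*0)/3 = 4 - (-10 + 0 + 0)/3 = 4 - 1/3*(-10) = 4 + 10/3 = 22/3 ≈ 7.3333)
p(F, L) = 22/3
1/p(67, 27 + O) = 1/(22/3) = 3/22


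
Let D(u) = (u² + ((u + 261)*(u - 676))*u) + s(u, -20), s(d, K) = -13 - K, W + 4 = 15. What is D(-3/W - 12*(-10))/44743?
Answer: -33730843228/59552933 ≈ -566.40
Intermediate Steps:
W = 11 (W = -4 + 15 = 11)
D(u) = 7 + u² + u*(-676 + u)*(261 + u) (D(u) = (u² + ((u + 261)*(u - 676))*u) + (-13 - 1*(-20)) = (u² + ((261 + u)*(-676 + u))*u) + (-13 + 20) = (u² + ((-676 + u)*(261 + u))*u) + 7 = (u² + u*(-676 + u)*(261 + u)) + 7 = 7 + u² + u*(-676 + u)*(261 + u))
D(-3/W - 12*(-10))/44743 = (7 + (-3/11 - 12*(-10))³ - 176436*(-3/11 - 12*(-10)) - 414*(-3/11 - 12*(-10))²)/44743 = (7 + (-3*1/11 + 120)³ - 176436*(-3*1/11 + 120) - 414*(-3*1/11 + 120)²)*(1/44743) = (7 + (-3/11 + 120)³ - 176436*(-3/11 + 120) - 414*(-3/11 + 120)²)*(1/44743) = (7 + (1317/11)³ - 176436*1317/11 - 414*(1317/11)²)*(1/44743) = (7 + 2284322013/1331 - 232366212/11 - 414*1734489/121)*(1/44743) = (7 + 2284322013/1331 - 232366212/11 - 718078446/121)*(1/44743) = -33730843228/1331*1/44743 = -33730843228/59552933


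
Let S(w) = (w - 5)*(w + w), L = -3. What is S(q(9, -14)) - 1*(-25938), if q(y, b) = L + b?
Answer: 26686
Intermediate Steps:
q(y, b) = -3 + b
S(w) = 2*w*(-5 + w) (S(w) = (-5 + w)*(2*w) = 2*w*(-5 + w))
S(q(9, -14)) - 1*(-25938) = 2*(-3 - 14)*(-5 + (-3 - 14)) - 1*(-25938) = 2*(-17)*(-5 - 17) + 25938 = 2*(-17)*(-22) + 25938 = 748 + 25938 = 26686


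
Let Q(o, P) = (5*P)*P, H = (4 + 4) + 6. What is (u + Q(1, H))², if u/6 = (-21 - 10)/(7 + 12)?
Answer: 339812356/361 ≈ 9.4131e+5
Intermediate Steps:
u = -186/19 (u = 6*((-21 - 10)/(7 + 12)) = 6*(-31/19) = -186/19 ≈ -9.7895)
H = 14 (H = 8 + 6 = 14)
Q(o, P) = 5*P²
(u + Q(1, H))² = (-186/19 + 5*14²)² = (-186/19 + 5*196)² = (-186/19 + 980)² = (18434/19)² = 339812356/361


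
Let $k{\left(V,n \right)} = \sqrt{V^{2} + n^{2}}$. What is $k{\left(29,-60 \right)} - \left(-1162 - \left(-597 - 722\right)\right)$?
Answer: $-157 + \sqrt{4441} \approx -90.359$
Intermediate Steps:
$k{\left(29,-60 \right)} - \left(-1162 - \left(-597 - 722\right)\right) = \sqrt{29^{2} + \left(-60\right)^{2}} - \left(-1162 - \left(-597 - 722\right)\right) = \sqrt{841 + 3600} - \left(-1162 - -1319\right) = \sqrt{4441} - \left(-1162 + 1319\right) = \sqrt{4441} - 157 = -157 + \sqrt{4441}$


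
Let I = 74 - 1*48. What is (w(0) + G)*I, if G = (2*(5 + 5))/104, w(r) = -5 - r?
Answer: -125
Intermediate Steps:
G = 5/26 (G = (2*10)*(1/104) = 20*(1/104) = 5/26 ≈ 0.19231)
I = 26 (I = 74 - 48 = 26)
(w(0) + G)*I = ((-5 - 1*0) + 5/26)*26 = ((-5 + 0) + 5/26)*26 = (-5 + 5/26)*26 = -125/26*26 = -125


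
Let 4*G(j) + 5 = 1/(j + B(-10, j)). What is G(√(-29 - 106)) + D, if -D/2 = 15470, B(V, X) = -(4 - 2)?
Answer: -17203337/556 - 3*I*√15/556 ≈ -30941.0 - 0.020897*I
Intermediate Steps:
B(V, X) = -2 (B(V, X) = -1*2 = -2)
D = -30940 (D = -2*15470 = -30940)
G(j) = -5/4 + 1/(4*(-2 + j)) (G(j) = -5/4 + 1/(4*(j - 2)) = -5/4 + 1/(4*(-2 + j)))
G(√(-29 - 106)) + D = (11 - 5*√(-29 - 106))/(4*(-2 + √(-29 - 106))) - 30940 = (11 - 15*I*√15)/(4*(-2 + √(-135))) - 30940 = (11 - 15*I*√15)/(4*(-2 + 3*I*√15)) - 30940 = -30940 + (11 - 15*I*√15)/(4*(-2 + 3*I*√15))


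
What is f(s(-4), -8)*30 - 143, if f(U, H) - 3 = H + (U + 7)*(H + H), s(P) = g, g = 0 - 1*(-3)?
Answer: -5093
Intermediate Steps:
g = 3 (g = 0 + 3 = 3)
s(P) = 3
f(U, H) = 3 + H + 2*H*(7 + U) (f(U, H) = 3 + (H + (U + 7)*(H + H)) = 3 + (H + (7 + U)*(2*H)) = 3 + (H + 2*H*(7 + U)) = 3 + H + 2*H*(7 + U))
f(s(-4), -8)*30 - 143 = (3 + 15*(-8) + 2*(-8)*3)*30 - 143 = (3 - 120 - 48)*30 - 143 = -165*30 - 143 = -4950 - 143 = -5093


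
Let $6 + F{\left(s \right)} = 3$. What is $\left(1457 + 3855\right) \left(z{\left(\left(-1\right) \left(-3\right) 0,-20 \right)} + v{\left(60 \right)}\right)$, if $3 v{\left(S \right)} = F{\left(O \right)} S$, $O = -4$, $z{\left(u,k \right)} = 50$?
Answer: $-53120$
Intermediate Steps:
$F{\left(s \right)} = -3$ ($F{\left(s \right)} = -6 + 3 = -3$)
$v{\left(S \right)} = - S$ ($v{\left(S \right)} = \frac{\left(-3\right) S}{3} = - S$)
$\left(1457 + 3855\right) \left(z{\left(\left(-1\right) \left(-3\right) 0,-20 \right)} + v{\left(60 \right)}\right) = \left(1457 + 3855\right) \left(50 - 60\right) = 5312 \left(50 - 60\right) = 5312 \left(-10\right) = -53120$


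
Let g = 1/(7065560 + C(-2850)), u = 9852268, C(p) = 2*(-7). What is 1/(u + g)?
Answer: 7065546/69611652758329 ≈ 1.0150e-7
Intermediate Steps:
C(p) = -14
g = 1/7065546 (g = 1/(7065560 - 14) = 1/7065546 ≈ 1.4153e-7)
1/(u + g) = 1/(9852268 + 1/7065546) = 1/(69611652758329/7065546) = 7065546/69611652758329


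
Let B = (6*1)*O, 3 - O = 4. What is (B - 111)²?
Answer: 13689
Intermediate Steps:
O = -1 (O = 3 - 1*4 = 3 - 4 = -1)
B = -6 (B = (6*1)*(-1) = 6*(-1) = -6)
(B - 111)² = (-6 - 111)² = (-117)² = 13689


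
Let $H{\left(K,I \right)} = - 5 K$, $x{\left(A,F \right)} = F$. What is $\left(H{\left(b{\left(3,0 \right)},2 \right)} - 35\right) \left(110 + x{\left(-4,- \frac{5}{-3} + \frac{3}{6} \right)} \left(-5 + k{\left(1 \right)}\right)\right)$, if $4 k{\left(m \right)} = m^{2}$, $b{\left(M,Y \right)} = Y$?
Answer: $- \frac{83755}{24} \approx -3489.8$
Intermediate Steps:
$k{\left(m \right)} = \frac{m^{2}}{4}$
$\left(H{\left(b{\left(3,0 \right)},2 \right)} - 35\right) \left(110 + x{\left(-4,- \frac{5}{-3} + \frac{3}{6} \right)} \left(-5 + k{\left(1 \right)}\right)\right) = \left(\left(-5\right) 0 - 35\right) \left(110 + \left(- \frac{5}{-3} + \frac{3}{6}\right) \left(-5 + \frac{1^{2}}{4}\right)\right) = \left(0 - 35\right) \left(110 + \left(\left(-5\right) \left(- \frac{1}{3}\right) + 3 \cdot \frac{1}{6}\right) \left(-5 + \frac{1}{4} \cdot 1\right)\right) = - 35 \left(110 + \left(\frac{5}{3} + \frac{1}{2}\right) \left(-5 + \frac{1}{4}\right)\right) = - 35 \left(110 + \frac{13}{6} \left(- \frac{19}{4}\right)\right) = - 35 \left(110 - \frac{247}{24}\right) = \left(-35\right) \frac{2393}{24} = - \frac{83755}{24}$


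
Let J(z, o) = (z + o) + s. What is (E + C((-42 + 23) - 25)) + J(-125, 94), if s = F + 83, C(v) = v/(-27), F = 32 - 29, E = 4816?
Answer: 131561/27 ≈ 4872.6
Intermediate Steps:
F = 3
C(v) = -v/27 (C(v) = v*(-1/27) = -v/27)
s = 86 (s = 3 + 83 = 86)
J(z, o) = 86 + o + z (J(z, o) = (z + o) + 86 = (o + z) + 86 = 86 + o + z)
(E + C((-42 + 23) - 25)) + J(-125, 94) = (4816 - ((-42 + 23) - 25)/27) + (86 + 94 - 125) = (4816 - (-19 - 25)/27) + 55 = (4816 - 1/27*(-44)) + 55 = (4816 + 44/27) + 55 = 130076/27 + 55 = 131561/27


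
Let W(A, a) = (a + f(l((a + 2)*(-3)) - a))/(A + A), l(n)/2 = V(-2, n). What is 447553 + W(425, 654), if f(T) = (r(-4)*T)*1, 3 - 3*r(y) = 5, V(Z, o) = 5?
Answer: 22825268/51 ≈ 4.4755e+5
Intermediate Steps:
l(n) = 10 (l(n) = 2*5 = 10)
r(y) = -⅔ (r(y) = 1 - ⅓*5 = 1 - 5/3 = -⅔)
f(T) = -2*T/3 (f(T) = -2*T/3*1 = -2*T/3)
W(A, a) = (-20/3 + 5*a/3)/(2*A) (W(A, a) = (a - 2*(10 - a)/3)/(A + A) = (a + (-20/3 + 2*a/3))/((2*A)) = (-20/3 + 5*a/3)*(1/(2*A)) = (-20/3 + 5*a/3)/(2*A))
447553 + W(425, 654) = 447553 + (⅚)*(-4 + 654)/425 = 447553 + (⅚)*(1/425)*650 = 447553 + 65/51 = 22825268/51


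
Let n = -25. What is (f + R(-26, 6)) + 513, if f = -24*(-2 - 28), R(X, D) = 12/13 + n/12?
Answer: 192167/156 ≈ 1231.8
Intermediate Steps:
R(X, D) = -181/156 (R(X, D) = 12/13 - 25/12 = -181/156)
f = 720 (f = -24*(-30) = 720)
(f + R(-26, 6)) + 513 = (720 - 181/156) + 513 = 112139/156 + 513 = 192167/156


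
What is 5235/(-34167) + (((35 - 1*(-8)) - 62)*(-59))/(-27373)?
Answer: -60532954/311751097 ≈ -0.19417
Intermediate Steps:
5235/(-34167) + (((35 - 1*(-8)) - 62)*(-59))/(-27373) = 5235*(-1/34167) + (((35 + 8) - 62)*(-59))*(-1/27373) = -1745/11389 + ((43 - 62)*(-59))*(-1/27373) = -1745/11389 - 19*(-59)*(-1/27373) = -1745/11389 + 1121*(-1/27373) = -1745/11389 - 1121/27373 = -60532954/311751097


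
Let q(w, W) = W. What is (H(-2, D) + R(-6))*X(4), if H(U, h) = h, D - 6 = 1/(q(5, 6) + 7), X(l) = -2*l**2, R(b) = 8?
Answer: -5856/13 ≈ -450.46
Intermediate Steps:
D = 79/13 (D = 6 + 1/(6 + 7) = 6 + 1/13 = 79/13 ≈ 6.0769)
(H(-2, D) + R(-6))*X(4) = (79/13 + 8)*(-2*4**2) = 183*(-2*16)/13 = (183/13)*(-32) = -5856/13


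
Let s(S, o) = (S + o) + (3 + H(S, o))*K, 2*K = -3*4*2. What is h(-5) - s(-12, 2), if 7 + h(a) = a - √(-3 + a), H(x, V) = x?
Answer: -110 - 2*I*√2 ≈ -110.0 - 2.8284*I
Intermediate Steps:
h(a) = -7 + a - √(-3 + a) (h(a) = -7 + (a - √(-3 + a)) = -7 + a - √(-3 + a))
K = -12 (K = (-3*4*2)/2 = (-12*2)/2 = (½)*(-24) = -12)
s(S, o) = -36 + o - 11*S (s(S, o) = (S + o) + (3 + S)*(-12) = (S + o) + (-36 - 12*S) = -36 + o - 11*S)
h(-5) - s(-12, 2) = (-7 - 5 - √(-3 - 5)) - (-36 + 2 - 11*(-12)) = (-7 - 5 - √(-8)) - (-36 + 2 + 132) = (-7 - 5 - 2*I*√2) - 1*98 = (-7 - 5 - 2*I*√2) - 98 = (-12 - 2*I*√2) - 98 = -110 - 2*I*√2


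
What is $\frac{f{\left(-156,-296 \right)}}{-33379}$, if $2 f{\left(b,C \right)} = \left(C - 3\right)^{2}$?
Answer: $- \frac{89401}{66758} \approx -1.3392$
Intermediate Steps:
$f{\left(b,C \right)} = \frac{\left(-3 + C\right)^{2}}{2}$ ($f{\left(b,C \right)} = \frac{\left(C - 3\right)^{2}}{2} = \frac{\left(-3 + C\right)^{2}}{2}$)
$\frac{f{\left(-156,-296 \right)}}{-33379} = \frac{\frac{1}{2} \left(-3 - 296\right)^{2}}{-33379} = \frac{\left(-299\right)^{2}}{2} \left(- \frac{1}{33379}\right) = \frac{1}{2} \cdot 89401 \left(- \frac{1}{33379}\right) = \frac{89401}{2} \left(- \frac{1}{33379}\right) = - \frac{89401}{66758}$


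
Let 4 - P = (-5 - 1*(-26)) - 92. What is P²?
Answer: 5625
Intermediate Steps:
P = 75 (P = 4 - ((-5 - 1*(-26)) - 92) = 4 - ((-5 + 26) - 92) = 4 - (21 - 92) = 4 - 1*(-71) = 4 + 71 = 75)
P² = 75² = 5625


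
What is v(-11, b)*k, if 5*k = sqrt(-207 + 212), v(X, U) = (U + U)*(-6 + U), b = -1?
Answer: 14*sqrt(5)/5 ≈ 6.2610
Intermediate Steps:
v(X, U) = 2*U*(-6 + U) (v(X, U) = (2*U)*(-6 + U) = 2*U*(-6 + U))
k = sqrt(5)/5 (k = sqrt(-207 + 212)/5 = sqrt(5)/5 ≈ 0.44721)
v(-11, b)*k = (2*(-1)*(-6 - 1))*(sqrt(5)/5) = (2*(-1)*(-7))*(sqrt(5)/5) = 14*(sqrt(5)/5) = 14*sqrt(5)/5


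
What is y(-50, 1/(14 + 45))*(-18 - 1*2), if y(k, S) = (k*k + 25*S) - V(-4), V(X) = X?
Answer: -2955220/59 ≈ -50089.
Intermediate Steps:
y(k, S) = 4 + k**2 + 25*S (y(k, S) = (k*k + 25*S) - 1*(-4) = (k**2 + 25*S) + 4 = 4 + k**2 + 25*S)
y(-50, 1/(14 + 45))*(-18 - 1*2) = (4 + (-50)**2 + 25/(14 + 45))*(-18 - 1*2) = (4 + 2500 + 25/59)*(-18 - 2) = (4 + 2500 + 25*(1/59))*(-20) = (4 + 2500 + 25/59)*(-20) = (147761/59)*(-20) = -2955220/59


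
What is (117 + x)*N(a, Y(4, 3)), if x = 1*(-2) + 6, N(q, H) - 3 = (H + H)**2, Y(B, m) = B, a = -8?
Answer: 8107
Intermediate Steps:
N(q, H) = 3 + 4*H**2 (N(q, H) = 3 + (H + H)**2 = 3 + (2*H)**2 = 3 + 4*H**2)
x = 4 (x = -2 + 6 = 4)
(117 + x)*N(a, Y(4, 3)) = (117 + 4)*(3 + 4*4**2) = 121*(3 + 4*16) = 121*(3 + 64) = 121*67 = 8107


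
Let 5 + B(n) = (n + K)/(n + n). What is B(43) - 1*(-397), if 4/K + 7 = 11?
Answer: 16878/43 ≈ 392.51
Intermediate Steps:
K = 1 (K = 4/(-7 + 11) = 4/4 = 4*(¼) = 1)
B(n) = -5 + (1 + n)/(2*n) (B(n) = -5 + (n + 1)/(n + n) = -5 + (1 + n)/((2*n)) = -5 + (1 + n)*(1/(2*n)) = -5 + (1 + n)/(2*n))
B(43) - 1*(-397) = (½)*(1 - 9*43)/43 - 1*(-397) = (½)*(1/43)*(1 - 387) + 397 = (½)*(1/43)*(-386) + 397 = -193/43 + 397 = 16878/43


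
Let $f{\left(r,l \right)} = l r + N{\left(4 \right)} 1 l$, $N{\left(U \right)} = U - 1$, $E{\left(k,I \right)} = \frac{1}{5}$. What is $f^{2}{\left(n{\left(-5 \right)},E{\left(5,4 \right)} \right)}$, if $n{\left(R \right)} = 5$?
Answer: $\frac{64}{25} \approx 2.56$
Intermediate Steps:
$E{\left(k,I \right)} = \frac{1}{5}$
$N{\left(U \right)} = -1 + U$
$f{\left(r,l \right)} = 3 l + l r$ ($f{\left(r,l \right)} = l r + \left(-1 + 4\right) 1 l = l r + 3 \cdot 1 l = l r + 3 l = 3 l + l r$)
$f^{2}{\left(n{\left(-5 \right)},E{\left(5,4 \right)} \right)} = \left(\frac{3 + 5}{5}\right)^{2} = \left(\frac{1}{5} \cdot 8\right)^{2} = \left(\frac{8}{5}\right)^{2} = \frac{64}{25}$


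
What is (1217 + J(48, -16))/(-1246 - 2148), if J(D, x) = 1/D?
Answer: -58417/162912 ≈ -0.35858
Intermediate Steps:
(1217 + J(48, -16))/(-1246 - 2148) = (1217 + 1/48)/(-1246 - 2148) = (1217 + 1/48)/(-3394) = (58417/48)*(-1/3394) = -58417/162912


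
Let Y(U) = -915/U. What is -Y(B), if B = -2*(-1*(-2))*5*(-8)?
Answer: 183/32 ≈ 5.7188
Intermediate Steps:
B = 160 (B = -4*5*(-8) = -2*10*(-8) = -20*(-8) = 160)
-Y(B) = -(-915)/160 = -1*(-183/32) = 183/32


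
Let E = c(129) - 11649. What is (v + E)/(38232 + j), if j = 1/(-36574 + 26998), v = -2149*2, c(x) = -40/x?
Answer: -6566591976/15742714133 ≈ -0.41712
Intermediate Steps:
v = -4298
E = -1502761/129 (E = -40/129 - 11649 = -1502761/129 ≈ -11649.)
j = -1/9576 (j = 1/(-9576) = -1/9576 ≈ -0.00010443)
(v + E)/(38232 + j) = (-4298 - 1502761/129)/(38232 - 1/9576) = -2057203/(129*366109631/9576) = -2057203/129*9576/366109631 = -6566591976/15742714133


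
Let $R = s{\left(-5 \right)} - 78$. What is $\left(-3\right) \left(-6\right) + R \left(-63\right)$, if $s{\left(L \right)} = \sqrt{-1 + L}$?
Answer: $4932 - 63 i \sqrt{6} \approx 4932.0 - 154.32 i$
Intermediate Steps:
$R = -78 + i \sqrt{6}$ ($R = \sqrt{-1 - 5} - 78 = \sqrt{-6} - 78 = i \sqrt{6} - 78 = -78 + i \sqrt{6} \approx -78.0 + 2.4495 i$)
$\left(-3\right) \left(-6\right) + R \left(-63\right) = \left(-3\right) \left(-6\right) + \left(-78 + i \sqrt{6}\right) \left(-63\right) = 18 + \left(4914 - 63 i \sqrt{6}\right) = 4932 - 63 i \sqrt{6}$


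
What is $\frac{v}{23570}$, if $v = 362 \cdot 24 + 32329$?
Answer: $\frac{41017}{23570} \approx 1.7402$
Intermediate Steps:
$v = 41017$ ($v = 8688 + 32329 = 41017$)
$\frac{v}{23570} = \frac{41017}{23570}$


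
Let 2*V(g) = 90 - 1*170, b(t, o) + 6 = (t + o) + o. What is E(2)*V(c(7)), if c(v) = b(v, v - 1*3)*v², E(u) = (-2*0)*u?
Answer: 0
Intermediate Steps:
b(t, o) = -6 + t + 2*o (b(t, o) = -6 + ((t + o) + o) = -6 + ((o + t) + o) = -6 + (t + 2*o) = -6 + t + 2*o)
E(u) = 0 (E(u) = 0*u = 0)
c(v) = v²*(-12 + 3*v) (c(v) = (-6 + v + 2*(v - 1*3))*v² = (-6 + v + 2*(v - 3))*v² = (-6 + v + 2*(-3 + v))*v² = (-6 + v + (-6 + 2*v))*v² = (-12 + 3*v)*v² = v²*(-12 + 3*v))
V(g) = -40 (V(g) = (90 - 1*170)/2 = (90 - 170)/2 = (½)*(-80) = -40)
E(2)*V(c(7)) = 0*(-40) = 0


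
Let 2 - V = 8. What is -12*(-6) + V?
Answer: 66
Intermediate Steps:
V = -6 (V = 2 - 1*8 = 2 - 8 = -6)
-12*(-6) + V = -12*(-6) - 6 = 72 - 6 = 66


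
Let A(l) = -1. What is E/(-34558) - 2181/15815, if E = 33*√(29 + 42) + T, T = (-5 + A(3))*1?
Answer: -37638054/273267385 - 33*√71/34558 ≈ -0.14578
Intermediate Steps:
T = -6 (T = (-5 - 1)*1 = -6*1 = -6)
E = -6 + 33*√71 (E = 33*√(29 + 42) - 6 = 33*√71 - 6 = -6 + 33*√71 ≈ 272.06)
E/(-34558) - 2181/15815 = (-6 + 33*√71)/(-34558) - 2181/15815 = (-6 + 33*√71)*(-1/34558) - 2181*1/15815 = (3/17279 - 33*√71/34558) - 2181/15815 = -37638054/273267385 - 33*√71/34558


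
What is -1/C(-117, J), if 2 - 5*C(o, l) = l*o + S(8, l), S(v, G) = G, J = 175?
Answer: -5/20302 ≈ -0.00024628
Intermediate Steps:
C(o, l) = ⅖ - l/5 - l*o/5 (C(o, l) = ⅖ - (l*o + l)/5 = ⅖ - (l + l*o)/5 = ⅖ + (-l/5 - l*o/5) = ⅖ - l/5 - l*o/5)
-1/C(-117, J) = -1/(⅖ - ⅕*175 - ⅕*175*(-117)) = -1/(⅖ - 35 + 4095) = -1/20302/5 = -1*5/20302 = -5/20302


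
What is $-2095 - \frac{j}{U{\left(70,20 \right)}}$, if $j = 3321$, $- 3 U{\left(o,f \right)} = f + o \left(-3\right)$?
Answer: $- \frac{408013}{190} \approx -2147.4$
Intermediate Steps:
$U{\left(o,f \right)} = o - \frac{f}{3}$ ($U{\left(o,f \right)} = - \frac{f + o \left(-3\right)}{3} = - \frac{f - 3 o}{3} = o - \frac{f}{3}$)
$-2095 - \frac{j}{U{\left(70,20 \right)}} = -2095 - \frac{3321}{70 - \frac{20}{3}} = -2095 - \frac{3321}{\frac{190}{3}} = -2095 - 3321 \cdot \frac{3}{190} = -2095 - \frac{9963}{190} = - \frac{408013}{190}$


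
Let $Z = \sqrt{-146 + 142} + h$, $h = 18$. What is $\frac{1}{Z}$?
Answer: $\frac{9}{164} - \frac{i}{164} \approx 0.054878 - 0.0060976 i$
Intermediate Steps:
$Z = 18 + 2 i$ ($Z = \sqrt{-146 + 142} + 18 = \sqrt{-4} + 18 = 2 i + 18 = 18 + 2 i \approx 18.0 + 2.0 i$)
$\frac{1}{Z} = \frac{1}{18 + 2 i} = \frac{18 - 2 i}{328}$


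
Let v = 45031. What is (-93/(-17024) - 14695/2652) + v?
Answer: 508198454011/11286912 ≈ 45025.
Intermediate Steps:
(-93/(-17024) - 14695/2652) + v = (-93/(-17024) - 14695/2652) + 45031 = (-93*(-1/17024) - 14695*1/2652) + 45031 = (93/17024 - 14695/2652) + 45031 = -62480261/11286912 + 45031 = 508198454011/11286912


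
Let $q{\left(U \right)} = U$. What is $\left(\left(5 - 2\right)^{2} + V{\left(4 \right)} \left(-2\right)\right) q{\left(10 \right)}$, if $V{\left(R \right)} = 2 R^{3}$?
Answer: $-2470$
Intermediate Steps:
$\left(\left(5 - 2\right)^{2} + V{\left(4 \right)} \left(-2\right)\right) q{\left(10 \right)} = \left(\left(5 - 2\right)^{2} + 2 \cdot 4^{3} \left(-2\right)\right) 10 = \left(3^{2} + 2 \cdot 64 \left(-2\right)\right) 10 = \left(9 + 128 \left(-2\right)\right) 10 = \left(9 - 256\right) 10 = \left(-247\right) 10 = -2470$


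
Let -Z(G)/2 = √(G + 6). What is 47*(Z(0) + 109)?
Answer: 5123 - 94*√6 ≈ 4892.8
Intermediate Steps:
Z(G) = -2*√(6 + G) (Z(G) = -2*√(G + 6) = -2*√(6 + G))
47*(Z(0) + 109) = 47*(-2*√(6 + 0) + 109) = 47*(-2*√6 + 109) = 47*(109 - 2*√6) = 5123 - 94*√6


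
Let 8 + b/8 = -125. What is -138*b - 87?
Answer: 146745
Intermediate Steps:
b = -1064 (b = -64 + 8*(-125) = -64 - 1000 = -1064)
-138*b - 87 = -138*(-1064) - 87 = 146832 - 87 = 146745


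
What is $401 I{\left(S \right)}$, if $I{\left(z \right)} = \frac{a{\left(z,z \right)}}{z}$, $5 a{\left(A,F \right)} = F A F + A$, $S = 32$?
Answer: $82205$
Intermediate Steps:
$a{\left(A,F \right)} = \frac{A}{5} + \frac{A F^{2}}{5}$ ($a{\left(A,F \right)} = \frac{F A F + A}{5} = \frac{A F F + A}{5} = \frac{A F^{2} + A}{5} = \frac{A + A F^{2}}{5} = \frac{A}{5} + \frac{A F^{2}}{5}$)
$I{\left(z \right)} = \frac{1}{5} + \frac{z^{2}}{5}$ ($I{\left(z \right)} = \frac{\frac{1}{5} z \left(1 + z^{2}\right)}{z} = \frac{1}{5} + \frac{z^{2}}{5}$)
$401 I{\left(S \right)} = 401 \left(\frac{1}{5} + \frac{32^{2}}{5}\right) = 401 \left(\frac{1}{5} + \frac{1}{5} \cdot 1024\right) = 401 \left(\frac{1}{5} + \frac{1024}{5}\right) = 401 \cdot 205 = 82205$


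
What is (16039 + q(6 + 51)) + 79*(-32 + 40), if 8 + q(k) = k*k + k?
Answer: 19969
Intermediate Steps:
q(k) = -8 + k + k**2 (q(k) = -8 + (k*k + k) = -8 + (k**2 + k) = -8 + (k + k**2) = -8 + k + k**2)
(16039 + q(6 + 51)) + 79*(-32 + 40) = (16039 + (-8 + (6 + 51) + (6 + 51)**2)) + 79*(-32 + 40) = (16039 + (-8 + 57 + 57**2)) + 79*8 = (16039 + (-8 + 57 + 3249)) + 632 = (16039 + 3298) + 632 = 19337 + 632 = 19969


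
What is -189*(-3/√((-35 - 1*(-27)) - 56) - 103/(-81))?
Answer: -721/3 - 567*I/8 ≈ -240.33 - 70.875*I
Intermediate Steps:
-189*(-3/√((-35 - 1*(-27)) - 56) - 103/(-81)) = -189*(-3/√((-35 + 27) - 56) - 103*(-1/81)) = -189*(-3/√(-8 - 56) + 103/81) = -189*(-3*(-I/8) + 103/81) = -189*(-(-3)*I/8 + 103/81) = -189*(3*I/8 + 103/81) = -189*(103/81 + 3*I/8) = -721/3 - 567*I/8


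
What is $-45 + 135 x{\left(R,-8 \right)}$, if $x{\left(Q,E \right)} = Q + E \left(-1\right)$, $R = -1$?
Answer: $900$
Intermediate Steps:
$x{\left(Q,E \right)} = Q - E$
$-45 + 135 x{\left(R,-8 \right)} = -45 + 135 \left(-1 - -8\right) = -45 + 135 \left(-1 + 8\right) = -45 + 135 \cdot 7 = -45 + 945 = 900$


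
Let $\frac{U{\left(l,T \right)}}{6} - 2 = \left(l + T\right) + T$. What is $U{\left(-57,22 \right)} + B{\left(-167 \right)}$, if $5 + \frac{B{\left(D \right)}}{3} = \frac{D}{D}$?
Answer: $-78$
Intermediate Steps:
$U{\left(l,T \right)} = 12 + 6 l + 12 T$ ($U{\left(l,T \right)} = 12 + 6 \left(\left(l + T\right) + T\right) = 12 + 6 \left(\left(T + l\right) + T\right) = 12 + 6 \left(l + 2 T\right) = 12 + \left(6 l + 12 T\right) = 12 + 6 l + 12 T$)
$B{\left(D \right)} = -12$ ($B{\left(D \right)} = -15 + 3 \frac{D}{D} = -15 + 3 \cdot 1 = -15 + 3 = -12$)
$U{\left(-57,22 \right)} + B{\left(-167 \right)} = \left(12 + 6 \left(-57\right) + 12 \cdot 22\right) - 12 = \left(12 - 342 + 264\right) - 12 = -66 - 12 = -78$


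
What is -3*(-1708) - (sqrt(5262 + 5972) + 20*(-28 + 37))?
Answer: 4944 - sqrt(11234) ≈ 4838.0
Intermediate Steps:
-3*(-1708) - (sqrt(5262 + 5972) + 20*(-28 + 37)) = 5124 - (sqrt(11234) + 20*9) = 5124 - (sqrt(11234) + 180) = 5124 - (180 + sqrt(11234)) = 5124 + (-180 - sqrt(11234)) = 4944 - sqrt(11234)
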